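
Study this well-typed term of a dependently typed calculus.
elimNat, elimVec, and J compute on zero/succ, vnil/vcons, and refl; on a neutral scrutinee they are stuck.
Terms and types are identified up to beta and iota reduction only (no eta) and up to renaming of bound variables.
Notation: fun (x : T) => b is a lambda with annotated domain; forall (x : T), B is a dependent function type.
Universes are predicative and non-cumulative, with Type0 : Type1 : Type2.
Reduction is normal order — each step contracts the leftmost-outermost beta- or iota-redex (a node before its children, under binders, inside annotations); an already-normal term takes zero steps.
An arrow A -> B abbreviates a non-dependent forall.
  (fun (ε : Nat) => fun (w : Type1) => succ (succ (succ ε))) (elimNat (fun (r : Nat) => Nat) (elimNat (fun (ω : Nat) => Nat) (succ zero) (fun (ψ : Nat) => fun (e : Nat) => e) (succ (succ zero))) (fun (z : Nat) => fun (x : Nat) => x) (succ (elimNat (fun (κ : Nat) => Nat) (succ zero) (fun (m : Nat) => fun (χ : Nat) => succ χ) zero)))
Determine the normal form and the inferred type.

resulting normal form:
  fun (ε : Type1) => succ (succ (succ (succ zero)))
inferred type:
  Type1 -> Nat
observation: the leftmost-outermost redex is a beta-redex, and normalization takes 16 steps.


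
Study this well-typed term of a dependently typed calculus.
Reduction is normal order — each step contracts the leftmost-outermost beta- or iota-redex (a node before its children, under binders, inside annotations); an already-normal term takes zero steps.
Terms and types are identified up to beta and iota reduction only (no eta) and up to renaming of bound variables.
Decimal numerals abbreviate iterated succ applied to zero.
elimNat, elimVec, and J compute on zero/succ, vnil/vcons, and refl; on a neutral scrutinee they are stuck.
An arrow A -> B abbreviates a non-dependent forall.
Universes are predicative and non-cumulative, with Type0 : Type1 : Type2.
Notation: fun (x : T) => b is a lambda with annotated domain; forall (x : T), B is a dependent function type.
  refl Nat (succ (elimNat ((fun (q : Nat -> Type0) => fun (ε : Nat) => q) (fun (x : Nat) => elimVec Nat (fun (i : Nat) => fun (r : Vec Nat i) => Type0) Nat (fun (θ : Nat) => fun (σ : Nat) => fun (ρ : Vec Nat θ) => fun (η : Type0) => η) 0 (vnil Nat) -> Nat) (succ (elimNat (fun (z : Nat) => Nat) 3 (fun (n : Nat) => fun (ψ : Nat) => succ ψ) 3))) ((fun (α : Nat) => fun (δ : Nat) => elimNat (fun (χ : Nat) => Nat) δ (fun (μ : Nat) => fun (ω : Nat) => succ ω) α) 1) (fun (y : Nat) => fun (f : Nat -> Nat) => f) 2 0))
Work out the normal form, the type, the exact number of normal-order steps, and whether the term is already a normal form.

normal form:
  refl Nat 2
the term's type:
  Eq Nat 2 2
reduction steps (normal order): 13
started in normal form: no
first redex: an elimNat iota-redex


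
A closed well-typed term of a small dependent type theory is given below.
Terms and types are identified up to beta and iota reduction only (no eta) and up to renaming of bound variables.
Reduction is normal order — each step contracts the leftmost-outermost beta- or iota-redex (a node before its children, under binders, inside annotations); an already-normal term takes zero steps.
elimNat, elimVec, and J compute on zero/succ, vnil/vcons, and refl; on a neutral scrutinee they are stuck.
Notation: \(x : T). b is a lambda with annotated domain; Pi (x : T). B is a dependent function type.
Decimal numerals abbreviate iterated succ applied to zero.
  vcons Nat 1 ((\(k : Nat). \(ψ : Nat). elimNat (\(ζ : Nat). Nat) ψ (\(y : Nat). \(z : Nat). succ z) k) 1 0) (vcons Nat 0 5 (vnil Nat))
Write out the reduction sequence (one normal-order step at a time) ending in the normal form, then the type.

reduction (normal order):
  vcons Nat 1 ((\(k : Nat). \(ψ : Nat). elimNat (\(ζ : Nat). Nat) ψ (\(y : Nat). \(z : Nat). succ z) k) 1 0) (vcons Nat 0 5 (vnil Nat))
  ~> vcons Nat 1 ((\(k : Nat). elimNat (\(ψ : Nat). Nat) k (\(ζ : Nat). \(y : Nat). succ y) 1) 0) (vcons Nat 0 5 (vnil Nat))
  ~> vcons Nat 1 (elimNat (\(k : Nat). Nat) 0 (\(ψ : Nat). \(ζ : Nat). succ ζ) 1) (vcons Nat 0 5 (vnil Nat))
  ~> vcons Nat 1 ((\(k : Nat). \(ψ : Nat). succ ψ) 0 (elimNat (\(ζ : Nat). Nat) 0 (\(y : Nat). \(z : Nat). succ z) 0)) (vcons Nat 0 5 (vnil Nat))
  ~> vcons Nat 1 ((\(k : Nat). succ k) (elimNat (\(ψ : Nat). Nat) 0 (\(ζ : Nat). \(y : Nat). succ y) 0)) (vcons Nat 0 5 (vnil Nat))
  ~> vcons Nat 1 (succ (elimNat (\(k : Nat). Nat) 0 (\(ψ : Nat). \(ζ : Nat). succ ζ) 0)) (vcons Nat 0 5 (vnil Nat))
  ~> vcons Nat 1 1 (vcons Nat 0 5 (vnil Nat))
inferred type:
  Vec Nat 2


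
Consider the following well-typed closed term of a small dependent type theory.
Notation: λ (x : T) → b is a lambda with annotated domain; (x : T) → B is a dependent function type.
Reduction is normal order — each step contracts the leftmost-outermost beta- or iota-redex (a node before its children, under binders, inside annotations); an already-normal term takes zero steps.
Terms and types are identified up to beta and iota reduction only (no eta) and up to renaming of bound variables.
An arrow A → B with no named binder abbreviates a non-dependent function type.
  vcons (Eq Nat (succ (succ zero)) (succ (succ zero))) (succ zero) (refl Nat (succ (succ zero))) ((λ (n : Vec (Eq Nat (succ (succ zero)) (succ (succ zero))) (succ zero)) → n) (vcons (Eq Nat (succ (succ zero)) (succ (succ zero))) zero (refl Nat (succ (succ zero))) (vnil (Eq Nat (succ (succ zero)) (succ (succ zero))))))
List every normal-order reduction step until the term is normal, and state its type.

normal-order reduction sequence:
  vcons (Eq Nat (succ (succ zero)) (succ (succ zero))) (succ zero) (refl Nat (succ (succ zero))) ((λ (n : Vec (Eq Nat (succ (succ zero)) (succ (succ zero))) (succ zero)) → n) (vcons (Eq Nat (succ (succ zero)) (succ (succ zero))) zero (refl Nat (succ (succ zero))) (vnil (Eq Nat (succ (succ zero)) (succ (succ zero))))))
  ~> vcons (Eq Nat (succ (succ zero)) (succ (succ zero))) (succ zero) (refl Nat (succ (succ zero))) (vcons (Eq Nat (succ (succ zero)) (succ (succ zero))) zero (refl Nat (succ (succ zero))) (vnil (Eq Nat (succ (succ zero)) (succ (succ zero)))))
type:
  Vec (Eq Nat (succ (succ zero)) (succ (succ zero))) (succ (succ zero))


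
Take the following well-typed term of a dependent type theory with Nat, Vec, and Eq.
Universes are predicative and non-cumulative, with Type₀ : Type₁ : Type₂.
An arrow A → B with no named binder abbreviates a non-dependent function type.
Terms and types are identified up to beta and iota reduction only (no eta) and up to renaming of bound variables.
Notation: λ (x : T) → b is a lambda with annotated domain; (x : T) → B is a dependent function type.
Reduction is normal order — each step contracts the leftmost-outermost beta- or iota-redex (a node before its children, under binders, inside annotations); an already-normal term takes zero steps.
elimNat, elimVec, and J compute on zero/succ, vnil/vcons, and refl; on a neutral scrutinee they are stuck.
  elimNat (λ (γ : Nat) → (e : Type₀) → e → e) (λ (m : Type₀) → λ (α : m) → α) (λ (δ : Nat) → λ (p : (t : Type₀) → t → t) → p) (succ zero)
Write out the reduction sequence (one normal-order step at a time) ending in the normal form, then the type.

normal-order reduction:
  elimNat (λ (γ : Nat) → (e : Type₀) → e → e) (λ (m : Type₀) → λ (α : m) → α) (λ (δ : Nat) → λ (p : (t : Type₀) → t → t) → p) (succ zero)
  ~> (λ (γ : Nat) → λ (e : (m : Type₀) → m → m) → e) zero (elimNat (λ (α : Nat) → (δ : Type₀) → δ → δ) (λ (p : Type₀) → λ (t : p) → t) (λ (s : Nat) → λ (ε : (r : Type₀) → r → r) → ε) zero)
  ~> (λ (γ : (e : Type₀) → e → e) → γ) (elimNat (λ (m : Nat) → (α : Type₀) → α → α) (λ (δ : Type₀) → λ (p : δ) → p) (λ (t : Nat) → λ (s : (ε : Type₀) → ε → ε) → s) zero)
  ~> elimNat (λ (γ : Nat) → (e : Type₀) → e → e) (λ (m : Type₀) → λ (α : m) → α) (λ (δ : Nat) → λ (p : (t : Type₀) → t → t) → p) zero
  ~> λ (γ : Type₀) → λ (e : γ) → e
the term's type:
  (γ : Type₀) → γ → γ


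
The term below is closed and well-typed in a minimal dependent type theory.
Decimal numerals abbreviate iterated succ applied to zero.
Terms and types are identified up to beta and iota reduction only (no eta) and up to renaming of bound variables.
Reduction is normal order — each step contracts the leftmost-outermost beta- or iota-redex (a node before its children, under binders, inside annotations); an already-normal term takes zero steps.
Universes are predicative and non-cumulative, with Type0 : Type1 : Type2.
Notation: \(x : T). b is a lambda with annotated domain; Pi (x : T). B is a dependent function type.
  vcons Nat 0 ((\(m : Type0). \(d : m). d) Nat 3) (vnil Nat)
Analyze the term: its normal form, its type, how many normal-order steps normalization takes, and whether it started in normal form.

reduced normal form:
  vcons Nat 0 3 (vnil Nat)
type:
  Vec Nat 1
steps to reach normal form (normal order): 2
term was already normal: no
first redex: a beta-redex


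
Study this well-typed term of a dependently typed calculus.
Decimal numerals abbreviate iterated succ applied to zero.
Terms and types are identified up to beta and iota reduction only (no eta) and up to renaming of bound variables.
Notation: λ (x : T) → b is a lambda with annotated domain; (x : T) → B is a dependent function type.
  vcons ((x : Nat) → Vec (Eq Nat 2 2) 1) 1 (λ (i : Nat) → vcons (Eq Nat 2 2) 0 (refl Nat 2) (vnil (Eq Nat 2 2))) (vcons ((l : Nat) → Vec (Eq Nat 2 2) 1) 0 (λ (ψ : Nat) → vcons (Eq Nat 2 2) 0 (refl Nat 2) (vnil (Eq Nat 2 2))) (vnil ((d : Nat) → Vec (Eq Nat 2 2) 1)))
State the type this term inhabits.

type:
  Vec ((x : Nat) → Vec (Eq Nat 2 2) 1) 2


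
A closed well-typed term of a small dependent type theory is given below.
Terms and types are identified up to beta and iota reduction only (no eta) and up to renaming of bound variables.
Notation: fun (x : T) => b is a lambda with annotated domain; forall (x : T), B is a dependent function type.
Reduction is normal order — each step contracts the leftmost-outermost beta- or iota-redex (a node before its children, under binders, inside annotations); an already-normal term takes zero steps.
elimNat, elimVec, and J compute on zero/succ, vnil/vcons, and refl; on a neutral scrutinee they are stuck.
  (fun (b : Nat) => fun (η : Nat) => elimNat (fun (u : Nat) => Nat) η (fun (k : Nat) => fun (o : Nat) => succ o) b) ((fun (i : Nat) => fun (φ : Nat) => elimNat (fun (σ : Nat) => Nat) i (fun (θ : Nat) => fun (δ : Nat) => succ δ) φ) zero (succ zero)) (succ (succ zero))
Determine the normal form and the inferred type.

reduced normal form:
  succ (succ (succ zero))
type:
  Nat


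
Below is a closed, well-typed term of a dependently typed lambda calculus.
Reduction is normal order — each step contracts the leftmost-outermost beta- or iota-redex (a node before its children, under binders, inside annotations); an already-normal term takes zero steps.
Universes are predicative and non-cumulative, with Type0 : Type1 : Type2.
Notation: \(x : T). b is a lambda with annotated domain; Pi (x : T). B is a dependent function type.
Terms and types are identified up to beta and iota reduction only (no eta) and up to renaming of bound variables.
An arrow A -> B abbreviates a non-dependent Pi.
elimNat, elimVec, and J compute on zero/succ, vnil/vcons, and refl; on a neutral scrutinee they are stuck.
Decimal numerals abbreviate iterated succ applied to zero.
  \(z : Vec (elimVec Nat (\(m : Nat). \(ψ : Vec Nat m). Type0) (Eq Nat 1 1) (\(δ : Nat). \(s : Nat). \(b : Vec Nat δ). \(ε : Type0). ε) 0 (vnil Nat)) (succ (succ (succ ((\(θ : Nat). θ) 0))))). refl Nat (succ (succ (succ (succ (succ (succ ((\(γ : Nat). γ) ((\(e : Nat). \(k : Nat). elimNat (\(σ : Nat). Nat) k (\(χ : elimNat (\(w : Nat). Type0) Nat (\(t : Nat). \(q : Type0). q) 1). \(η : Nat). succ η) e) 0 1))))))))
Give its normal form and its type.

resulting normal form:
  \(z : Vec (Eq Nat 1 1) 3). refl Nat 7
inferred type:
  Vec (Eq Nat 1 1) 3 -> Eq Nat 7 7
observation: the term reaches its normal form after 6 normal-order steps.


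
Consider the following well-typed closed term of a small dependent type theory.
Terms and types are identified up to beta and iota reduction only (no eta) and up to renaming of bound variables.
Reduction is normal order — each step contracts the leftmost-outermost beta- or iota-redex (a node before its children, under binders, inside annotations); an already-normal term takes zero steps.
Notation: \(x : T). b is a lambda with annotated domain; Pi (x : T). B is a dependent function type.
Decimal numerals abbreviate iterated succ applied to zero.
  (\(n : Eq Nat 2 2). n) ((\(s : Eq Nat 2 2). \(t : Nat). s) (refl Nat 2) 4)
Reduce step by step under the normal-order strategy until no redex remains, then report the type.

normal-order reduction:
  (\(n : Eq Nat 2 2). n) ((\(s : Eq Nat 2 2). \(t : Nat). s) (refl Nat 2) 4)
  ~> (\(n : Eq Nat 2 2). \(s : Nat). n) (refl Nat 2) 4
  ~> (\(n : Nat). refl Nat 2) 4
  ~> refl Nat 2
the term's type:
  Eq Nat 2 2


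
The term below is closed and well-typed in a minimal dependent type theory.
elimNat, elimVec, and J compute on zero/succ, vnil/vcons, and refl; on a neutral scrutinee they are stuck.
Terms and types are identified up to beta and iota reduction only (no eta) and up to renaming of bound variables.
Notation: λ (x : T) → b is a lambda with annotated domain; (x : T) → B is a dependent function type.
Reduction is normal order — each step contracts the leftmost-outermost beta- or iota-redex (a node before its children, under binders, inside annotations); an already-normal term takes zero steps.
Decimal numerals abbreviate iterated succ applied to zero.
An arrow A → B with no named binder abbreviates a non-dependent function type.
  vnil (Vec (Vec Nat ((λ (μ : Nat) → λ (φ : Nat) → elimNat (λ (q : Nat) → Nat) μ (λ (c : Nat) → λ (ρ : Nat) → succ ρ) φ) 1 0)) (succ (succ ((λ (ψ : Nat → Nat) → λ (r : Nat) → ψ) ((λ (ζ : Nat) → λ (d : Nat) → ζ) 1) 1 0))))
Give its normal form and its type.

reduced normal form:
  vnil (Vec (Vec Nat 1) 3)
the term's type:
  Vec (Vec (Vec Nat 1) 3) 0
observation: 7 normal-order steps separate the term from its normal form.


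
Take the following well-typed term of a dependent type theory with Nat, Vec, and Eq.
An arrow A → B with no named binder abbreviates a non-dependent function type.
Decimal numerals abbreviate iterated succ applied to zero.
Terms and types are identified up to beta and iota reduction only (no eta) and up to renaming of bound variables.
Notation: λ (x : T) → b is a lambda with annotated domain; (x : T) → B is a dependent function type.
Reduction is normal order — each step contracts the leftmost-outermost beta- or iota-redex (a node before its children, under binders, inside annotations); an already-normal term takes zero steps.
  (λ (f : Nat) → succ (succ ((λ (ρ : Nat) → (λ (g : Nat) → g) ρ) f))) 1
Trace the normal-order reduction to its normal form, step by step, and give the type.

normal-order reduction sequence:
  (λ (f : Nat) → succ (succ ((λ (ρ : Nat) → (λ (g : Nat) → g) ρ) f))) 1
  ~> succ (succ ((λ (f : Nat) → (λ (ρ : Nat) → ρ) f) 1))
  ~> succ (succ ((λ (f : Nat) → f) 1))
  ~> 3
inferred type:
  Nat


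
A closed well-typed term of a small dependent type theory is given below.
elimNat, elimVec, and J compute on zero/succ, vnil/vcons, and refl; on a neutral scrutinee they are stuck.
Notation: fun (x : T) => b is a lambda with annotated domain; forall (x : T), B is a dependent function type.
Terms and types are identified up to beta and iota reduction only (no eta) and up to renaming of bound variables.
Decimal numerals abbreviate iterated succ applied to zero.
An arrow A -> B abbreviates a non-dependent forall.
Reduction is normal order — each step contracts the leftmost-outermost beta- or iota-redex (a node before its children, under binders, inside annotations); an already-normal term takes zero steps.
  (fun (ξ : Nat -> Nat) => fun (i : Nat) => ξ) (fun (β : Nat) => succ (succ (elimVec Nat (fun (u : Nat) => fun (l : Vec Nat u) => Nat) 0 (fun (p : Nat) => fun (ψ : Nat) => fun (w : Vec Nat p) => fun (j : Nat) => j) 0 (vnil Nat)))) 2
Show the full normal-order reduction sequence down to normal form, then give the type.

normal-order reduction sequence:
  (fun (ξ : Nat -> Nat) => fun (i : Nat) => ξ) (fun (β : Nat) => succ (succ (elimVec Nat (fun (u : Nat) => fun (l : Vec Nat u) => Nat) 0 (fun (p : Nat) => fun (ψ : Nat) => fun (w : Vec Nat p) => fun (j : Nat) => j) 0 (vnil Nat)))) 2
  ~> (fun (ξ : Nat) => fun (i : Nat) => succ (succ (elimVec Nat (fun (β : Nat) => fun (u : Vec Nat β) => Nat) 0 (fun (l : Nat) => fun (p : Nat) => fun (ψ : Vec Nat l) => fun (w : Nat) => w) 0 (vnil Nat)))) 2
  ~> fun (ξ : Nat) => succ (succ (elimVec Nat (fun (i : Nat) => fun (β : Vec Nat i) => Nat) 0 (fun (u : Nat) => fun (l : Nat) => fun (p : Vec Nat u) => fun (ψ : Nat) => ψ) 0 (vnil Nat)))
  ~> fun (ξ : Nat) => 2
the term's type:
  Nat -> Nat


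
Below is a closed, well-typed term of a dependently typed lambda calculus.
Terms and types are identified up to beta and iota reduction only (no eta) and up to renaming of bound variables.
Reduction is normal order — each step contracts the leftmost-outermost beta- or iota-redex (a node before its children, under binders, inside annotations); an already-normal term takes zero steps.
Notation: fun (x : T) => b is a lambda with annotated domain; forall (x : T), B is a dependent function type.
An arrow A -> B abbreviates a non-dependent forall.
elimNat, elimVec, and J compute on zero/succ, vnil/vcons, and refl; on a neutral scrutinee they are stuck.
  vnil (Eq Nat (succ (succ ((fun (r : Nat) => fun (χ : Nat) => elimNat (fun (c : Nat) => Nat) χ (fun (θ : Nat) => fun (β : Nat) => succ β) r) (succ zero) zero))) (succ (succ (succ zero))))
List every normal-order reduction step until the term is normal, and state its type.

normal-order reduction sequence:
  vnil (Eq Nat (succ (succ ((fun (r : Nat) => fun (χ : Nat) => elimNat (fun (c : Nat) => Nat) χ (fun (θ : Nat) => fun (β : Nat) => succ β) r) (succ zero) zero))) (succ (succ (succ zero))))
  ~> vnil (Eq Nat (succ (succ ((fun (r : Nat) => elimNat (fun (χ : Nat) => Nat) r (fun (c : Nat) => fun (θ : Nat) => succ θ) (succ zero)) zero))) (succ (succ (succ zero))))
  ~> vnil (Eq Nat (succ (succ (elimNat (fun (r : Nat) => Nat) zero (fun (χ : Nat) => fun (c : Nat) => succ c) (succ zero)))) (succ (succ (succ zero))))
  ~> vnil (Eq Nat (succ (succ ((fun (r : Nat) => fun (χ : Nat) => succ χ) zero (elimNat (fun (c : Nat) => Nat) zero (fun (θ : Nat) => fun (β : Nat) => succ β) zero)))) (succ (succ (succ zero))))
  ~> vnil (Eq Nat (succ (succ ((fun (r : Nat) => succ r) (elimNat (fun (χ : Nat) => Nat) zero (fun (c : Nat) => fun (θ : Nat) => succ θ) zero)))) (succ (succ (succ zero))))
  ~> vnil (Eq Nat (succ (succ (succ (elimNat (fun (r : Nat) => Nat) zero (fun (χ : Nat) => fun (c : Nat) => succ c) zero)))) (succ (succ (succ zero))))
  ~> vnil (Eq Nat (succ (succ (succ zero))) (succ (succ (succ zero))))
inferred type:
  Vec (Eq Nat (succ (succ (succ zero))) (succ (succ (succ zero)))) zero


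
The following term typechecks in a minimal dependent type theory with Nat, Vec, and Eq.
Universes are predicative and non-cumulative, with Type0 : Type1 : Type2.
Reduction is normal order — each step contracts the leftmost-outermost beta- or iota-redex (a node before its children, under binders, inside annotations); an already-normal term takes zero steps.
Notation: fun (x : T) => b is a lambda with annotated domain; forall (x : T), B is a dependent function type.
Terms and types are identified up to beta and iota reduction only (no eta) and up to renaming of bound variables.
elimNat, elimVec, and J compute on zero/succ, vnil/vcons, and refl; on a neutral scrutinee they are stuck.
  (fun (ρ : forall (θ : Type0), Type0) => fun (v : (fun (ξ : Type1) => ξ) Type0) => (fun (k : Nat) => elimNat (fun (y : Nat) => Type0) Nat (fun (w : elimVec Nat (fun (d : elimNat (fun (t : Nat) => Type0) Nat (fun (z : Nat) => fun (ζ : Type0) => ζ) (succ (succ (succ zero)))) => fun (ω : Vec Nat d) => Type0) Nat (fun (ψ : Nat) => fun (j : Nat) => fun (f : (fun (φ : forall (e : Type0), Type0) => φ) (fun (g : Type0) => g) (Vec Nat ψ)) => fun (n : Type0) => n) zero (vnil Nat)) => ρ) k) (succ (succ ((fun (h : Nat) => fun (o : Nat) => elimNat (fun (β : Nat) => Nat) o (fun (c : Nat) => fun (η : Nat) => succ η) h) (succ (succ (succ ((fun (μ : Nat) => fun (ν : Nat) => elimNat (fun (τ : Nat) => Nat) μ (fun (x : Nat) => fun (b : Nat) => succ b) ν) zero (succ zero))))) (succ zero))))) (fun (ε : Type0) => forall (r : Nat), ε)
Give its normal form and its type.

normal form:
  fun (ρ : Type0) => forall (θ : Nat), forall (v : Nat), forall (ξ : Nat), forall (k : Nat), forall (y : Nat), forall (w : Nat), forall (d : Nat), Nat
inferred type:
  forall (ρ : Type0), Type0
observation: the leftmost-outermost redex is a beta-redex, and normalization takes 47 steps.


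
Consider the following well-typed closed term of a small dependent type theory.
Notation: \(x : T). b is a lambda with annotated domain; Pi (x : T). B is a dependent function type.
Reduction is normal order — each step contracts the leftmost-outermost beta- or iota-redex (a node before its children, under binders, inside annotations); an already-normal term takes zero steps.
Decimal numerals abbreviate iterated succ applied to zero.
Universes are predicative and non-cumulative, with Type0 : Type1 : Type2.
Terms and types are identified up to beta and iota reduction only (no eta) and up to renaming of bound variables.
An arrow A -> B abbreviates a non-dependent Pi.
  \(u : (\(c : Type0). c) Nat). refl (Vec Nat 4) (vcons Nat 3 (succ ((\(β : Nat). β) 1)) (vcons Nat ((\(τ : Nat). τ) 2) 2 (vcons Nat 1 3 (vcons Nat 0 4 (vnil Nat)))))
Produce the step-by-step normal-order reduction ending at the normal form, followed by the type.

normal-order reduction sequence:
  \(u : (\(c : Type0). c) Nat). refl (Vec Nat 4) (vcons Nat 3 (succ ((\(β : Nat). β) 1)) (vcons Nat ((\(τ : Nat). τ) 2) 2 (vcons Nat 1 3 (vcons Nat 0 4 (vnil Nat)))))
  ~> \(u : Nat). refl (Vec Nat 4) (vcons Nat 3 (succ ((\(c : Nat). c) 1)) (vcons Nat ((\(β : Nat). β) 2) 2 (vcons Nat 1 3 (vcons Nat 0 4 (vnil Nat)))))
  ~> \(u : Nat). refl (Vec Nat 4) (vcons Nat 3 2 (vcons Nat ((\(c : Nat). c) 2) 2 (vcons Nat 1 3 (vcons Nat 0 4 (vnil Nat)))))
  ~> \(u : Nat). refl (Vec Nat 4) (vcons Nat 3 2 (vcons Nat 2 2 (vcons Nat 1 3 (vcons Nat 0 4 (vnil Nat)))))
the term's type:
  Nat -> Eq (Vec Nat 4) (vcons Nat 3 2 (vcons Nat 2 2 (vcons Nat 1 3 (vcons Nat 0 4 (vnil Nat))))) (vcons Nat 3 2 (vcons Nat 2 2 (vcons Nat 1 3 (vcons Nat 0 4 (vnil Nat)))))


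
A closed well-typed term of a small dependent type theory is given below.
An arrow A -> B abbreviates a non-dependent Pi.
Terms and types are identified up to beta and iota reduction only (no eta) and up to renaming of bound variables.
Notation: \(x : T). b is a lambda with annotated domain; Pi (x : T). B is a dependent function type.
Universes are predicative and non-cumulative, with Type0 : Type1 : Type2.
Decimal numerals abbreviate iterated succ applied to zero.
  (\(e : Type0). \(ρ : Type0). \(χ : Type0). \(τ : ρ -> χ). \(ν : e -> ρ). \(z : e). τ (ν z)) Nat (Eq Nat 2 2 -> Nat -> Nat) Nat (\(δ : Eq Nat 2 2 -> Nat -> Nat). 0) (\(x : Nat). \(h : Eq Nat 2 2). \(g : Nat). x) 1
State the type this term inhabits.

the term's type:
  Nat


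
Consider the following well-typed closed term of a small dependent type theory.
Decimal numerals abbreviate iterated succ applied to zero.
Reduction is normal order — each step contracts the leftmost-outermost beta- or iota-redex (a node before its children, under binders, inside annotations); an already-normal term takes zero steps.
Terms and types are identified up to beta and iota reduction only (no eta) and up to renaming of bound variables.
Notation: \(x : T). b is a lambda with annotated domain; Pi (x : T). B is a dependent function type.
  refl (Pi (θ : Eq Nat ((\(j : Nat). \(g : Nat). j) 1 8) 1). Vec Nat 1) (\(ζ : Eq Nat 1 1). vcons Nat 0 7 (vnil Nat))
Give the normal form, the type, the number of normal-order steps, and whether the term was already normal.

resulting normal form:
  refl (Pi (θ : Eq Nat 1 1). Vec Nat 1) (\(j : Eq Nat 1 1). vcons Nat 0 7 (vnil Nat))
inferred type:
  Eq (Pi (θ : Eq Nat 1 1). Vec Nat 1) (\(j : Eq Nat 1 1). vcons Nat 0 7 (vnil Nat)) (\(g : Eq Nat 1 1). vcons Nat 0 7 (vnil Nat))
reduction steps (normal order): 2
started in normal form: no
first contracted redex: a beta-redex


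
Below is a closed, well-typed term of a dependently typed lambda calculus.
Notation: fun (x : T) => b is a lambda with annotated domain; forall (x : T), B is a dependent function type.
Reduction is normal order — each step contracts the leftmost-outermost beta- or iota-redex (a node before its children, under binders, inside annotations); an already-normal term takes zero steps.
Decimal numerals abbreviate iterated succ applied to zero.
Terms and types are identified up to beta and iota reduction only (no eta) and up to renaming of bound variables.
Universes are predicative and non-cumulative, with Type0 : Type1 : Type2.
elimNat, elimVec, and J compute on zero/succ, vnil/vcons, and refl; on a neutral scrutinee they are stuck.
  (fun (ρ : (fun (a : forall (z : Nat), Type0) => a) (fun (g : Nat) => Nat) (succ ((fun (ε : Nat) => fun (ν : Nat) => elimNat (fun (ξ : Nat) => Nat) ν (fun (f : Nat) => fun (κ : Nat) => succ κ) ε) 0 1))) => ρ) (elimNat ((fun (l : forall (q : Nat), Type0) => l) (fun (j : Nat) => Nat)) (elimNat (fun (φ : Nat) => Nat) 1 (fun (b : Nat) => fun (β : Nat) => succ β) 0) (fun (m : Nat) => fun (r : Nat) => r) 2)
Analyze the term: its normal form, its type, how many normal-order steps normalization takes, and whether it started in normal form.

resulting normal form:
  1
inferred type:
  Nat
normal-order step count: 9
already normal: no
first contracted redex: a beta-redex


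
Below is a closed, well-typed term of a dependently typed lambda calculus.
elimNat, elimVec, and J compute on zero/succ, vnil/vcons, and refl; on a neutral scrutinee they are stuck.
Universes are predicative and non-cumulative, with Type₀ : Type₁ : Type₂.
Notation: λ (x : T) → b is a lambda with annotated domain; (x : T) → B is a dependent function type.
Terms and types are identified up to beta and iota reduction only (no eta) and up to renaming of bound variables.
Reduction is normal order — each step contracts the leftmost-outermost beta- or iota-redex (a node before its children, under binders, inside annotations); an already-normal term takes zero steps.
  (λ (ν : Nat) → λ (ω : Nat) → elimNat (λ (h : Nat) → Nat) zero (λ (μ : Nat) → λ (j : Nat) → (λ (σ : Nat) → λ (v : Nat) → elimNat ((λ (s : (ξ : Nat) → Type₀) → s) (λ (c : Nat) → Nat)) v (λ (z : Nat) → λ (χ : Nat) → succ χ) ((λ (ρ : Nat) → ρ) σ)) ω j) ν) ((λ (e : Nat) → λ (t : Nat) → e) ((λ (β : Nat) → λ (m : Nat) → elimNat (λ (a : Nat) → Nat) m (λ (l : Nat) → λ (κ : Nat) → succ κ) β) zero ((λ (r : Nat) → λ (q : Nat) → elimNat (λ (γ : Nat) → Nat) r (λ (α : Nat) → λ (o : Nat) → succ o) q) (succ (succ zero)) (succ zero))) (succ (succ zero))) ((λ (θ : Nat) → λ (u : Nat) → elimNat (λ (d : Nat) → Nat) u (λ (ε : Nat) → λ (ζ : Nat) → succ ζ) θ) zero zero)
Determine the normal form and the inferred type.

normal form:
  zero
inferred type:
  Nat
observation: the leftmost-outermost redex is a beta-redex, and normalization takes 31 steps.


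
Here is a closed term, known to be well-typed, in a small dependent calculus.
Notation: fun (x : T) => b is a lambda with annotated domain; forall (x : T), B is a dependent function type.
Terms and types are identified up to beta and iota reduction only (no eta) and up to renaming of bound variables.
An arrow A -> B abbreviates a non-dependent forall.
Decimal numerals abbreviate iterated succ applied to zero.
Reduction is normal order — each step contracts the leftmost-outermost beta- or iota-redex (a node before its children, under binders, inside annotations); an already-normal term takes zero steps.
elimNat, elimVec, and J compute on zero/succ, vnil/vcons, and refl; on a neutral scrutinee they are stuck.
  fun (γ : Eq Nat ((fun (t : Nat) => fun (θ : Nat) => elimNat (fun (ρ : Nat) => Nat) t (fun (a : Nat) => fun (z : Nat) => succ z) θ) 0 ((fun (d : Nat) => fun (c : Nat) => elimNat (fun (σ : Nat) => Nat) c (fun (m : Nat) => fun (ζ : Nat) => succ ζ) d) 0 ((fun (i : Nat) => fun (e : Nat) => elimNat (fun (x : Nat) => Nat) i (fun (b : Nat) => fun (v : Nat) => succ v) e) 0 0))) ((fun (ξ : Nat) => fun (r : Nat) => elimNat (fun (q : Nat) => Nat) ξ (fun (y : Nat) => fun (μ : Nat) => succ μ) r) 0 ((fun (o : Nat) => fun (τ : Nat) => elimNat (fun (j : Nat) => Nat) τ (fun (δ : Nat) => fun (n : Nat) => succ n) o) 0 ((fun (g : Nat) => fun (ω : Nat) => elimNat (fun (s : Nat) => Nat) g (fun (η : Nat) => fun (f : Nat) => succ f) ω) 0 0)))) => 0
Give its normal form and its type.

normal form:
  fun (γ : Eq Nat 0 0) => 0
inferred type:
  Eq Nat 0 0 -> Nat
observation: normalization takes exactly 18 steps under the normal-order strategy.


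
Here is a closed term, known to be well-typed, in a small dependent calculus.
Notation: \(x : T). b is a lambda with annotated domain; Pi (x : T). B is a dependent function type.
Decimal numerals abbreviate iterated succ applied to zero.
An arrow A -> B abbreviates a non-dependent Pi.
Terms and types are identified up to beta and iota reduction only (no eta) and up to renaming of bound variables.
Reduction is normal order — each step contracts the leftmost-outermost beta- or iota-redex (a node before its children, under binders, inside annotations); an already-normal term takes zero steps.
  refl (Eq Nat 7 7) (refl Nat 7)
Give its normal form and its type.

normal form:
  refl (Eq Nat 7 7) (refl Nat 7)
the term's type:
  Eq (Eq Nat 7 7) (refl Nat 7) (refl Nat 7)
observation: no redex remains anywhere in the term; it is its own normal form.


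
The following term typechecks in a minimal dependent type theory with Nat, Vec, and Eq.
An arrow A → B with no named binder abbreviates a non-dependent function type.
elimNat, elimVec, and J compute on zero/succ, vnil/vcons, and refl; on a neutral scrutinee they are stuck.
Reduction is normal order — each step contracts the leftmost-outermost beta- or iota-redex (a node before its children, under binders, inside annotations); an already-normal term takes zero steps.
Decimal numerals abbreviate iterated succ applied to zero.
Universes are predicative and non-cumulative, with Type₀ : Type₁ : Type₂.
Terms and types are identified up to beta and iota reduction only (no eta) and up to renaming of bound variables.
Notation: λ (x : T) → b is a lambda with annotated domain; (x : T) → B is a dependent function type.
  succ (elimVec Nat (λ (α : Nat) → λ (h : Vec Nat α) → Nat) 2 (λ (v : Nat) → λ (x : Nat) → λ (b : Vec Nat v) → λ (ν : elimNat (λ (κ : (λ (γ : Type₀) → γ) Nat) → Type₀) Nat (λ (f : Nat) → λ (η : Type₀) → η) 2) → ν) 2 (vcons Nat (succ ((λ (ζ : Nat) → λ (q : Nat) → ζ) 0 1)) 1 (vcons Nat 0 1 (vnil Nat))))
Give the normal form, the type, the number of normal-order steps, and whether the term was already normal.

resulting normal form:
  3
type:
  Nat
reduction steps (normal order): 11
already normal: no
first redex: an elimVec iota-redex


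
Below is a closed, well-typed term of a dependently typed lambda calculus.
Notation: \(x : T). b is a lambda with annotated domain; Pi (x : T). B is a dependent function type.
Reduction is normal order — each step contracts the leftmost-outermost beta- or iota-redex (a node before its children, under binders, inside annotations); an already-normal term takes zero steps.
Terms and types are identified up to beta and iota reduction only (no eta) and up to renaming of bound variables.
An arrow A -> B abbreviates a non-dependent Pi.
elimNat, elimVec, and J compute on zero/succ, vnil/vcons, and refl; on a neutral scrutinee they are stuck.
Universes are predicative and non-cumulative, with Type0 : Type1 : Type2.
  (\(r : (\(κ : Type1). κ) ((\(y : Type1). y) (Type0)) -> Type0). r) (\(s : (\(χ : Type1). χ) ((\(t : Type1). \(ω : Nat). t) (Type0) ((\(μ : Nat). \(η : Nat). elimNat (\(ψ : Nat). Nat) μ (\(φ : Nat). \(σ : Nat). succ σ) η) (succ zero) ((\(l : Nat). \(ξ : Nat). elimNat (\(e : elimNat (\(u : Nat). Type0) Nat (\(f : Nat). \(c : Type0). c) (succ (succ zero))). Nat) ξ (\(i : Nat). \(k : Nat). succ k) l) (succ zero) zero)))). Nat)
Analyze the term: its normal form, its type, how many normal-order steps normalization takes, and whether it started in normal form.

resulting normal form:
  \(r : Type0). Nat
inferred type:
  Type0 -> Type0
steps to reach normal form (normal order): 4
term was already normal: no
first redex: a beta-redex


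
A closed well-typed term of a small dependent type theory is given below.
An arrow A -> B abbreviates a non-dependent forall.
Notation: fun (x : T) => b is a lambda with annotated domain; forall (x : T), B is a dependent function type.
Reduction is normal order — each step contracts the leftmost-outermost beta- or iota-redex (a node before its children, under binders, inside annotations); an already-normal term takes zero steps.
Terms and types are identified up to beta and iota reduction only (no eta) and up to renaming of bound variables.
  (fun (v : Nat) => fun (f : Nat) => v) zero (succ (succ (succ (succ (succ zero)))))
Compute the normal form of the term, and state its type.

reduced normal form:
  zero
type:
  Nat
observation: 2 normal-order steps normalize the term, beginning with a beta-redex.


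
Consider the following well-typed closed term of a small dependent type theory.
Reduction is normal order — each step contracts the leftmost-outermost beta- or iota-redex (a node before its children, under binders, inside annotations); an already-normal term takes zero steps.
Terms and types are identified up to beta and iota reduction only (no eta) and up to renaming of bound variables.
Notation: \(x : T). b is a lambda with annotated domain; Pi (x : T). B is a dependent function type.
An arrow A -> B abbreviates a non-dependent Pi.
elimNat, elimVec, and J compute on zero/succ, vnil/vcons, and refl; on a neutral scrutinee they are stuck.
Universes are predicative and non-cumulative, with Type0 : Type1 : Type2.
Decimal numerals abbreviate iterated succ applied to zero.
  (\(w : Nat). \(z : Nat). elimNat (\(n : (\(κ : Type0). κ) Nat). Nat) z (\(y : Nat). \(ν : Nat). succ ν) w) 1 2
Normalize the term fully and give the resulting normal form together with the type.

reduced normal form:
  3
inferred type:
  Nat
observation: 6 normal-order steps separate the term from its normal form.


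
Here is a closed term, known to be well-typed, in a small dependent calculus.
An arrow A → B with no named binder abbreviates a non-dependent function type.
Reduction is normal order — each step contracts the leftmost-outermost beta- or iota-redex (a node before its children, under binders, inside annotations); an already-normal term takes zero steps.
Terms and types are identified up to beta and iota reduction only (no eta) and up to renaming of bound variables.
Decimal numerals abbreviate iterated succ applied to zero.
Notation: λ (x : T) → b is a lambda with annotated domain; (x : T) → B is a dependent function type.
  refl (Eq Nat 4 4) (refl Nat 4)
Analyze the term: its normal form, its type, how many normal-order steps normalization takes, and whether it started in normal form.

normal form:
  refl (Eq Nat 4 4) (refl Nat 4)
the term's type:
  Eq (Eq Nat 4 4) (refl Nat 4) (refl Nat 4)
steps to reach normal form (normal order): 0
started in normal form: yes


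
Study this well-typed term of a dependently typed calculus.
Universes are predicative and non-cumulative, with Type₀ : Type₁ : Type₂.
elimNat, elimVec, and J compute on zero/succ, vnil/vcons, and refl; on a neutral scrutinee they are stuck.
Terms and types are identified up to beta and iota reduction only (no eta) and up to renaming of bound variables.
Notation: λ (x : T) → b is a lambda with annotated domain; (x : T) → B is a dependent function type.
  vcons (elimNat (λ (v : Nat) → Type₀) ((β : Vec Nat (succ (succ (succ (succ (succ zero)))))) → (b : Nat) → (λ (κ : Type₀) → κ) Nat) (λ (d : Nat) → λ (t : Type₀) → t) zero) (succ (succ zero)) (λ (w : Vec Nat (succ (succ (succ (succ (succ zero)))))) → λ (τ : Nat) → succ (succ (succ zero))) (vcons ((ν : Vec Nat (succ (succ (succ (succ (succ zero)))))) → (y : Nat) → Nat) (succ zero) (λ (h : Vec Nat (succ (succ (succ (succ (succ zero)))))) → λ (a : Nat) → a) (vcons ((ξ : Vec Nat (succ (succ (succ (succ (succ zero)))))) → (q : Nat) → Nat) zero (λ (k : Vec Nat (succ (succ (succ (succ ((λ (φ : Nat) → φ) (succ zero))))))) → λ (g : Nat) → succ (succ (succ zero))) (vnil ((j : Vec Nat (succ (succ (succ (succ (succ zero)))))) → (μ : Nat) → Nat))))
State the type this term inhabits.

the term's type:
  Vec ((v : Vec Nat (succ (succ (succ (succ (succ zero)))))) → (β : Nat) → Nat) (succ (succ (succ zero)))


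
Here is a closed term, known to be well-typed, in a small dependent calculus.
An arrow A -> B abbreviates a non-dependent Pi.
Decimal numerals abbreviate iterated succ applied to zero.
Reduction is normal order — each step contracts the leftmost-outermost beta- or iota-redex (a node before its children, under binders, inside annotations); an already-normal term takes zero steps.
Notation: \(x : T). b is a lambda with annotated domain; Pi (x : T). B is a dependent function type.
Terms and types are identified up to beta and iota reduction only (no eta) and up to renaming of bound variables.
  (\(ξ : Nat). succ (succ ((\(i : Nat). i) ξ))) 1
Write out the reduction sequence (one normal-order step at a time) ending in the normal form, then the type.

reduction (normal order):
  (\(ξ : Nat). succ (succ ((\(i : Nat). i) ξ))) 1
  ~> succ (succ ((\(ξ : Nat). ξ) 1))
  ~> 3
type:
  Nat


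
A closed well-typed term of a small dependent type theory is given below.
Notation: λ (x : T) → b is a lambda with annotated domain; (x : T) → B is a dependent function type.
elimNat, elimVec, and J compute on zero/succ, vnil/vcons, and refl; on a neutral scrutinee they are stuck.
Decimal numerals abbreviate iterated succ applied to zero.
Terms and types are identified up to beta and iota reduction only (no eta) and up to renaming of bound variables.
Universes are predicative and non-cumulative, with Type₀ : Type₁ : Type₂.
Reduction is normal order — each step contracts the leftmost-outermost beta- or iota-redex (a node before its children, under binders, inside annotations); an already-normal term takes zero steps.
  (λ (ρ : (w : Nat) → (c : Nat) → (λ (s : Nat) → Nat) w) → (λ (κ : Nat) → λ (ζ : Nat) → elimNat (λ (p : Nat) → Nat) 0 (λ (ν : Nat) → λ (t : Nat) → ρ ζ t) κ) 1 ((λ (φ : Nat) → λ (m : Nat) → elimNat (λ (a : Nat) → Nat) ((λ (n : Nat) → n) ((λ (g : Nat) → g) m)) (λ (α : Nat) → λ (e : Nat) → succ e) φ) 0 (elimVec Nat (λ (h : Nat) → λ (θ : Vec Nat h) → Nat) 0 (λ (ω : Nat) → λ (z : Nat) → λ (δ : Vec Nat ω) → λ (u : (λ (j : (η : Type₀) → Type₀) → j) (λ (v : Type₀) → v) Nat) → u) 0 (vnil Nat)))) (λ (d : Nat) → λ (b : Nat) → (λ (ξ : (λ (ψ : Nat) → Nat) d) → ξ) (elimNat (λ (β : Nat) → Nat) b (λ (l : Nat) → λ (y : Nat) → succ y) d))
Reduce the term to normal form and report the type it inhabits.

normal form:
  0
inferred type:
  Nat
observation: the term reaches its normal form after 17 normal-order steps.
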